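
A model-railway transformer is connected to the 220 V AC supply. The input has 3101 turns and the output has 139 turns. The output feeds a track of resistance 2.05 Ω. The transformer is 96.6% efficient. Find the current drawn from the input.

V_out = 220 × 139/3101 = 9.8613 V.
I_out = V_out/R = 9.8613/2.05 = 4.8104 A.
P_out = V_out I_out = 9.8613 × 4.8104 = 47.437 W.
P_in = P_out/η = 47.437/0.966 = 49.107 W.
I_in = P_in/V_in = 49.107/220 = 0.223 A.

I_in ≈ 0.223 A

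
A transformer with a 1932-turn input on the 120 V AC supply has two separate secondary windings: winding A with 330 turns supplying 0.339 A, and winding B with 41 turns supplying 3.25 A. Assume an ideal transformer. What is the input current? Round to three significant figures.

V_A = 120 × 330/1932 = 20.497 V; V_B = 120 × 41/1932 = 2.5466 V.
P_out = V_A I_A + V_B I_B = 20.497×0.339 + 2.5466×3.25 = 6.9484 + 8.2764 = 15.225 W.
Ideal ⇒ P_in = P_out, so I_in = P_out/V_in = 15.225/120 = 0.127 A.

I_in ≈ 0.127 A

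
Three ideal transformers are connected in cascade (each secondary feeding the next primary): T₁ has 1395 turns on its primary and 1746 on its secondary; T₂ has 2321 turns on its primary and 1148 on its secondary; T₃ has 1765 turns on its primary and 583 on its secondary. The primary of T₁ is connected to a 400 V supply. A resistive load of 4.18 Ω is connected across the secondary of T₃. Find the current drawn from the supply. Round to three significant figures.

I_supply ≈ 4.00 A

After T₁: V = 400.00 × 1746/1395 = 500.65 V.
After T₂: V = 500.65 × 1148/2321 = 247.63 V.
After T₃: V = 247.63 × 583/1765 = 81.794 V.
I_load = 81.794/4.18 = 19.568 A, so P_out = 81.794 × 19.568 = 1600.5 W.
All ideal ⇒ P_in = P_out, so I_supply = 1600.5/400 = 4.00 A.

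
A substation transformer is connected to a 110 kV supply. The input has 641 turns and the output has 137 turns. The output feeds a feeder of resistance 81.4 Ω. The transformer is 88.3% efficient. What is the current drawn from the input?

V_out = 110000 × 137/641 = 23510 V.
I_out = V_out/R = 23510/81.4 = 288.82 A.
P_out = V_out I_out = 23510 × 288.82 = 6.7903×10^6 W.
P_in = P_out/η = 6.7903×10^6/0.883 = 7.6900×10^6 W.
I_in = P_in/V_in = 7.6900×10^6/110000 = 69.9 A.

I_in ≈ 69.9 A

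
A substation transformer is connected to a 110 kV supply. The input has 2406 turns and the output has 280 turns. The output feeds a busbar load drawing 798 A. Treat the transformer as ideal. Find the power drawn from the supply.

I_in = I_out × N_out/N_in = 798 × 280/2406 = 92.868 A.
P = V_in I_in = 110000 × 92.868 = 1.02×10^7 W.

P ≈ 1.02×10^7 W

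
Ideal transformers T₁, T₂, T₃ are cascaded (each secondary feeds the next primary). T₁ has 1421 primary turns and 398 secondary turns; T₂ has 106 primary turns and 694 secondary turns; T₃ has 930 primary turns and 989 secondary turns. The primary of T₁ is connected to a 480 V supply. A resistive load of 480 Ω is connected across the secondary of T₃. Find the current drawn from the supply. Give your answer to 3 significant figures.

I_supply ≈ 3.80 A

After T₁: V = 480.00 × 398/1421 = 134.44 V.
After T₂: V = 134.44 × 694/106 = 880.21 V.
After T₃: V = 880.21 × 989/930 = 936.05 V.
I_load = 936.05/480 = 1.9501 A, so P_out = 936.05 × 1.9501 = 1825.4 W.
All ideal ⇒ P_in = P_out, so I_supply = 1825.4/480 = 3.80 A.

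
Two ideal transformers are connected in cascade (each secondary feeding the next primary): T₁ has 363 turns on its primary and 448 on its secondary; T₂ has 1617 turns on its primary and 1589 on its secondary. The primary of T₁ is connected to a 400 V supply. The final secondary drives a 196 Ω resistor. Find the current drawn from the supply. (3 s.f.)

I_supply ≈ 3.00 A

Secondary of T₁: V = 400.00 × 448/363 = 493.66 V.
Secondary of T₂: V = 493.66 × 1589/1617 = 485.12 V.
I_load = 485.12/196 = 2.4751 A, so P_out = 485.12 × 2.4751 = 1200.7 W.
All ideal ⇒ P_in = P_out, so I_supply = 1200.7/400 = 3.00 A.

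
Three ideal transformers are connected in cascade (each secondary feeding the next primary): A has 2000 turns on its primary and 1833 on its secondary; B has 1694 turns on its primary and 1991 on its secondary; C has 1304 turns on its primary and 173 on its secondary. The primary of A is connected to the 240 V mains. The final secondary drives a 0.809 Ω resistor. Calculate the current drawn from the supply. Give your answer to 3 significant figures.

Secondary of A: V = 240.00 × 1833/2000 = 219.96 V.
Secondary of B: V = 219.96 × 1991/1694 = 258.52 V.
Secondary of C: V = 258.52 × 173/1304 = 34.298 V.
I_load = 34.298/0.809 = 42.396 A, so P_out = 34.298 × 42.396 = 1454.1 W.
All ideal ⇒ P_in = P_out, so I_supply = 1454.1/240 = 6.06 A.

I_supply ≈ 6.06 A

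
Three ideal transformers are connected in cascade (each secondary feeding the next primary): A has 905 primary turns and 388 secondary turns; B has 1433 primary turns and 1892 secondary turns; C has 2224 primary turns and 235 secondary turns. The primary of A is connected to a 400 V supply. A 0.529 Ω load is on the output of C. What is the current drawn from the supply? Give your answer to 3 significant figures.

I_supply ≈ 2.71 A

After A: V = 400.00 × 388/905 = 171.49 V.
After B: V = 171.49 × 1892/1433 = 226.42 V.
After C: V = 226.42 × 235/2224 = 23.925 V.
I_load = 23.925/0.529 = 45.227 A, so P_out = 23.925 × 45.227 = 1082.0 W.
All ideal ⇒ P_in = P_out, so I_supply = 1082.0/400 = 2.71 A.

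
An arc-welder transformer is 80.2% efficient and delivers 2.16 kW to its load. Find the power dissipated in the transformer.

P_in = P_out/η = 2160/0.802 = 2693.27 W.
P_loss = P_in − P_out = 2693.27 − 2160 = 533 W.

P_loss ≈ 533 W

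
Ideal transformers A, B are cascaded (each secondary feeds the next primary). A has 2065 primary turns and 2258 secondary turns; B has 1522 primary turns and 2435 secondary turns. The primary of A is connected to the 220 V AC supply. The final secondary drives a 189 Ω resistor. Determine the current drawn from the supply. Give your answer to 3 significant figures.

I_supply ≈ 3.56 A

Secondary of A: V = 220.00 × 2258/2065 = 240.56 V.
Secondary of B: V = 240.56 × 2435/1522 = 384.87 V.
I_load = 384.87/189 = 2.0363 A, so P_out = 384.87 × 2.0363 = 783.72 W.
All ideal ⇒ P_in = P_out, so I_supply = 783.72/220 = 3.56 A.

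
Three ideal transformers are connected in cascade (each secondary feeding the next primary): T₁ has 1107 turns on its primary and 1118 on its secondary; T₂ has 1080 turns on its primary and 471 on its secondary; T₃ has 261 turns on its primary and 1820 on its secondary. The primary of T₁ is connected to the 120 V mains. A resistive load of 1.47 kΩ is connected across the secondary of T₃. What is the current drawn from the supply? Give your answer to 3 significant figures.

After T₁: V = 120.00 × 1118/1107 = 121.19 V.
After T₂: V = 121.19 × 471/1080 = 52.853 V.
After T₃: V = 52.853 × 1820/261 = 368.56 V.
I_load = 368.56/1470 = 0.25072 A, so P_out = 368.56 × 0.25072 = 92.404 W.
All ideal ⇒ P_in = P_out, so I_supply = 92.404/120 = 0.770 A.

I_supply ≈ 0.770 A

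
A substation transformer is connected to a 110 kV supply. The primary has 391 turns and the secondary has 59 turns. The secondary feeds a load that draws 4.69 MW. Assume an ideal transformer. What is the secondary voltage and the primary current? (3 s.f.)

V_s ≈ 16600 V, I_p ≈ 42.6 A

V_s = V_p × N_s/N_p = 110000 × 59/391 = 16598 V.
I_s = P/V_s = 4.69×10^6/16598 = 282.56 A.
I_p = I_s × N_s/N_p = 282.56 × 59/391 = 42.6 A.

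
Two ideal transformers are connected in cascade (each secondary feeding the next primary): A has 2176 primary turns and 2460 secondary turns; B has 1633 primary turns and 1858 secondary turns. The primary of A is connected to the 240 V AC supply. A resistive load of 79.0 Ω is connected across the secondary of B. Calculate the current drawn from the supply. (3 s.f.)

Secondary of A: V = 240.00 × 2460/2176 = 271.32 V.
Secondary of B: V = 271.32 × 1858/1633 = 308.71 V.
I_load = 308.71/79.0 = 3.9077 A, so P_out = 308.71 × 3.9077 = 1206.3 W.
All ideal ⇒ P_in = P_out, so I_supply = 1206.3/240 = 5.03 A.

I_supply ≈ 5.03 A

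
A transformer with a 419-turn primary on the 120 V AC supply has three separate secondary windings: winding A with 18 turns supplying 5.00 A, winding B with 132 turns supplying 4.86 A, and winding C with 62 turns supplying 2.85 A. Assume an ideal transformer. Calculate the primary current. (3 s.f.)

V_A = 120 × 18/419 = 5.1551 V; V_B = 120 × 132/419 = 37.804 V; V_C = 120 × 62/419 = 17.757 V.
P_out = V_A I_A + V_B I_B + V_C I_C = 5.1551×5.00 + 37.804×4.86 + 17.757×2.85 = 25.776 + 183.73 + 50.606 = 260.11 W.
Ideal ⇒ P_in = P_out, so I_p = P_out/V_p = 260.11/120 = 2.17 A.

I_p ≈ 2.17 A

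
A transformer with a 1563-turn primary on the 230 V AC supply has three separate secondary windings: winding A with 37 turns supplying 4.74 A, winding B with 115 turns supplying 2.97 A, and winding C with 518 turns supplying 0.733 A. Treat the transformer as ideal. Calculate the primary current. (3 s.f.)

V_A = 230 × 37/1563 = 5.4447 V; V_B = 230 × 115/1563 = 16.923 V; V_C = 230 × 518/1563 = 76.225 V.
P_out = V_A I_A + V_B I_B + V_C I_C = 5.4447×4.74 + 16.923×2.97 + 76.225×0.733 = 25.808 + 50.260 + 55.873 = 131.94 W.
Ideal ⇒ P_in = P_out, so I_p = P_out/V_p = 131.94/230 = 0.574 A.

I_p ≈ 0.574 A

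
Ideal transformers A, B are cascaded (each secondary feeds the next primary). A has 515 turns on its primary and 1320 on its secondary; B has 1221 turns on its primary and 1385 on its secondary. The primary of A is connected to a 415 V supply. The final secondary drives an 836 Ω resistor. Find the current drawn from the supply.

Secondary of A: V = 415.00 × 1320/515 = 1063.7 V.
Secondary of B: V = 1063.7 × 1385/1221 = 1206.6 V.
I_load = 1206.6/836 = 1.4433 A, so P_out = 1206.6 × 1.4433 = 1741.4 W.
All ideal ⇒ P_in = P_out, so I_supply = 1741.4/415 = 4.20 A.

I_supply ≈ 4.20 A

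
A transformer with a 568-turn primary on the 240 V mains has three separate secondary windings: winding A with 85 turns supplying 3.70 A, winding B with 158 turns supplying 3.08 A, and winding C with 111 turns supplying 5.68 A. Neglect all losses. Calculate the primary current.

I_p ≈ 2.52 A

V_A = 240 × 85/568 = 35.915 V; V_B = 240 × 158/568 = 66.761 V; V_C = 240 × 111/568 = 46.901 V.
P_out = V_A I_A + V_B I_B + V_C I_C = 35.915×3.70 + 66.761×3.08 + 46.901×5.68 = 132.89 + 205.62 + 266.40 = 604.91 W.
Ideal ⇒ P_in = P_out, so I_p = P_out/V_p = 604.91/240 = 2.52 A.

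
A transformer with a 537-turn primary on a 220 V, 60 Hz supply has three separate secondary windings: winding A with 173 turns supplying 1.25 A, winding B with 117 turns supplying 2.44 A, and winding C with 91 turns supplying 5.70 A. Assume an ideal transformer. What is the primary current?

I_p ≈ 1.90 A

V_A = 220 × 173/537 = 70.875 V; V_B = 220 × 117/537 = 47.933 V; V_C = 220 × 91/537 = 37.281 V.
P_out = V_A I_A + V_B I_B + V_C I_C = 70.875×1.25 + 47.933×2.44 + 37.281×5.70 = 88.594 + 116.96 + 212.50 = 418.05 W.
Ideal ⇒ P_in = P_out, so I_p = P_out/V_p = 418.05/220 = 1.90 A.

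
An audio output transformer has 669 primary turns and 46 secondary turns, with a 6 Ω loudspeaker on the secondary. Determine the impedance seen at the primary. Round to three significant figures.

Z_p = (N_p/N_s)² × Z_s = (669/46)² × 6 = 1270 Ω.

Z_p ≈ 1270 Ω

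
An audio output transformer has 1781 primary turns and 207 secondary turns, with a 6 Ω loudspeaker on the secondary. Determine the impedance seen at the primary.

Z_p = (N_p/N_s)² × Z_s = (1781/207)² × 6 = 444 Ω.

Z_p ≈ 444 Ω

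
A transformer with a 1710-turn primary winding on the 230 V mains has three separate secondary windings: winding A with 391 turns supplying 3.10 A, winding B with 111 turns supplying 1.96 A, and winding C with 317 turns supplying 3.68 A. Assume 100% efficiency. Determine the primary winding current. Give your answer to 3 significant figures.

I_p ≈ 1.52 A

V_A = 230 × 391/1710 = 52.591 V; V_B = 230 × 111/1710 = 14.930 V; V_C = 230 × 317/1710 = 42.637 V.
P_out = V_A I_A + V_B I_B + V_C I_C = 52.591×3.10 + 14.930×1.96 + 42.637×3.68 = 163.03 + 29.262 + 156.91 = 349.20 W.
Ideal ⇒ P_in = P_out, so I_p = P_out/V_p = 349.20/230 = 1.52 A.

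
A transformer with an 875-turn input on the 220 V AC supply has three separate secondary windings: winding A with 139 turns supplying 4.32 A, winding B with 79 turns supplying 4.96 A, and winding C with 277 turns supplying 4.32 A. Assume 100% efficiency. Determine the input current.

V_A = 220 × 139/875 = 34.949 V; V_B = 220 × 79/875 = 19.863 V; V_C = 220 × 277/875 = 69.646 V.
P_out = V_A I_A + V_B I_B + V_C I_C = 34.949×4.32 + 19.863×4.96 + 69.646×4.32 = 150.98 + 98.520 + 300.87 = 550.37 W.
Ideal ⇒ P_in = P_out, so I_in = P_out/V_in = 550.37/220 = 2.50 A.

I_in ≈ 2.50 A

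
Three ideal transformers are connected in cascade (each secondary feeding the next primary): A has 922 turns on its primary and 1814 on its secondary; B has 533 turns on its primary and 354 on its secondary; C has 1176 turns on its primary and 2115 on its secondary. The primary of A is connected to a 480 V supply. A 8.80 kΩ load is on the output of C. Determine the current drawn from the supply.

I_supply ≈ 0.301 A

After A: V = 480.00 × 1814/922 = 944.38 V.
After B: V = 944.38 × 354/533 = 627.23 V.
After C: V = 627.23 × 2115/1176 = 1128.0 V.
I_load = 1128.0/8800 = 0.12819 A, so P_out = 1128.0 × 0.12819 = 144.60 W.
All ideal ⇒ P_in = P_out, so I_supply = 144.60/480 = 0.301 A.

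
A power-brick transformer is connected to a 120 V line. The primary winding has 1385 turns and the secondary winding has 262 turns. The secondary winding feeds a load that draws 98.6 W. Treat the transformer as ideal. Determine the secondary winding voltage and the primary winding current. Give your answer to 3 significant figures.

V_s = V_p × N_s/N_p = 120 × 262/1385 = 22.700 V.
I_s = P/V_s = 98.6/22.700 = 4.3435 A.
I_p = I_s × N_s/N_p = 4.3435 × 262/1385 = 0.822 A.

V_s ≈ 22.7 V, I_p ≈ 0.822 A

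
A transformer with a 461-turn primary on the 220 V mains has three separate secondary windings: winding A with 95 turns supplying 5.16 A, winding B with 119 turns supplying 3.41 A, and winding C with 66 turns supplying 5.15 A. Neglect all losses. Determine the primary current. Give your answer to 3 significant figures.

I_p ≈ 2.68 A

V_A = 220 × 95/461 = 45.336 V; V_B = 220 × 119/461 = 56.790 V; V_C = 220 × 66/461 = 31.497 V.
P_out = V_A I_A + V_B I_B + V_C I_C = 45.336×5.16 + 56.790×3.41 + 31.497×5.15 = 233.93 + 193.65 + 162.21 = 589.80 W.
Ideal ⇒ P_in = P_out, so I_p = P_out/V_p = 589.80/220 = 2.68 A.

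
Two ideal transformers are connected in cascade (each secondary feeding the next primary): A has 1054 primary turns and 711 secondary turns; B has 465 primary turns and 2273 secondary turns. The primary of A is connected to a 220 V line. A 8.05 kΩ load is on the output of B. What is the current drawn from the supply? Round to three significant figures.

I_supply ≈ 0.297 A

After A: V = 220.00 × 711/1054 = 148.41 V.
After B: V = 148.41 × 2273/465 = 725.43 V.
I_load = 725.43/8050 = 0.090116 A, so P_out = 725.43 × 0.090116 = 65.373 W.
All ideal ⇒ P_in = P_out, so I_supply = 65.373/220 = 0.297 A.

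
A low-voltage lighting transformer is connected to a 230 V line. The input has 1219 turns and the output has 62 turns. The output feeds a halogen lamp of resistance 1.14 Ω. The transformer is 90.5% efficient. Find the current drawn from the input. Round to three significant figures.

I_in ≈ 0.577 A

V_out = 230 × 62/1219 = 11.698 V.
I_out = V_out/R = 11.698/1.14 = 10.262 A.
P_out = V_out I_out = 11.698 × 10.262 = 120.04 W.
P_in = P_out/η = 120.04/0.905 = 132.64 W.
I_in = P_in/V_in = 132.64/230 = 0.577 A.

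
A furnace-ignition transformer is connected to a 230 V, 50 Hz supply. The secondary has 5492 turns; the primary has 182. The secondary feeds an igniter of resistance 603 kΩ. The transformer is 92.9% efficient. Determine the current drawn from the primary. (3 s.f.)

I_p ≈ 0.374 A

V_s = 230 × 5492/182 = 6940.4 V.
I_s = V_s/R = 6940.4/603000 = 0.011510 A.
P_out = V_s I_s = 6940.4 × 0.011510 = 79.883 W.
P_in = P_out/η = 79.883/0.929 = 85.989 W.
I_p = P_in/V_p = 85.989/230 = 0.374 A.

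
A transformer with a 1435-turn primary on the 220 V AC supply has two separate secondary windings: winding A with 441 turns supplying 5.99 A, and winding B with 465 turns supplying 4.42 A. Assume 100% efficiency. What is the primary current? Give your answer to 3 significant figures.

V_A = 220 × 441/1435 = 67.610 V; V_B = 220 × 465/1435 = 71.289 V.
P_out = V_A I_A + V_B I_B = 67.610×5.99 + 71.289×4.42 = 404.98 + 315.10 = 720.08 W.
Ideal ⇒ P_in = P_out, so I_p = P_out/V_p = 720.08/220 = 3.27 A.

I_p ≈ 3.27 A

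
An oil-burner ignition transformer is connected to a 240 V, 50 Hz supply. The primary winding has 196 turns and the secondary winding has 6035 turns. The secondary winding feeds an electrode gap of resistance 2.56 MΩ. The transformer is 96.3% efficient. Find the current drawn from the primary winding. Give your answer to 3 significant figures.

I_p ≈ 0.0923 A

V_s = 240 × 6035/196 = 7389.8 V.
I_s = V_s/R = 7389.8/(2.56×10^6) = 0.0028866 A.
P_out = V_s I_s = 7389.8 × 0.0028866 = 21.332 W.
P_in = P_out/η = 21.332/0.963 = 22.151 W.
I_p = P_in/V_p = 22.151/240 = 0.0923 A.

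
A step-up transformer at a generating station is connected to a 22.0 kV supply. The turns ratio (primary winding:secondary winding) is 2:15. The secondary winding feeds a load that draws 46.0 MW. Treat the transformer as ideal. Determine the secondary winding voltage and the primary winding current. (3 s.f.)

V_s ≈ 165000 V, I_p ≈ 2090 A

V_s = V_p × N_s/N_p = 22000 × 15/2 = 165000 V.
I_s = P/V_s = 4.60×10^7/165000 = 278.79 A.
I_p = I_s × N_s/N_p = 278.79 × 15/2 = 2090 A.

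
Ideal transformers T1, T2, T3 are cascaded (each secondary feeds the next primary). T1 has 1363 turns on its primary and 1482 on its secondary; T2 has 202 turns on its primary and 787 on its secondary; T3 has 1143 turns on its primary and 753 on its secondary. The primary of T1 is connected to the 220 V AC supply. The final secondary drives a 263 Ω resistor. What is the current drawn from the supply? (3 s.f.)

Secondary of T1: V = 220.00 × 1482/1363 = 239.21 V.
Secondary of T2: V = 239.21 × 787/202 = 931.96 V.
Secondary of T3: V = 931.96 × 753/1143 = 613.97 V.
I_load = 613.97/263 = 2.3345 A, so P_out = 613.97 × 2.3345 = 1433.3 W.
All ideal ⇒ P_in = P_out, so I_supply = 1433.3/220 = 6.52 A.

I_supply ≈ 6.52 A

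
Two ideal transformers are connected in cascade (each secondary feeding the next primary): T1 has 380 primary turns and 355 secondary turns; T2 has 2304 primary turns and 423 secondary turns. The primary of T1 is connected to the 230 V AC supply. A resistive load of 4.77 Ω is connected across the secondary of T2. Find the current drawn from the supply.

I_supply ≈ 1.42 A

After T1: V = 230.00 × 355/380 = 214.87 V.
After T2: V = 214.87 × 423/2304 = 39.448 V.
I_load = 39.448/4.77 = 8.2701 A, so P_out = 39.448 × 8.2701 = 326.24 W.
All ideal ⇒ P_in = P_out, so I_supply = 326.24/230 = 1.42 A.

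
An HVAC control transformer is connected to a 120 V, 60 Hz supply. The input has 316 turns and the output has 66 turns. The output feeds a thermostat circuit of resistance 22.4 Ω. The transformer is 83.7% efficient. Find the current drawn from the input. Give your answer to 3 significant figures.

V_out = 120 × 66/316 = 25.063 V.
I_out = V_out/R = 25.063/22.4 = 1.1189 A.
P_out = V_out I_out = 25.063 × 1.1189 = 28.043 W.
P_in = P_out/η = 28.043/0.837 = 33.504 W.
I_in = P_in/V_in = 33.504/120 = 0.279 A.

I_in ≈ 0.279 A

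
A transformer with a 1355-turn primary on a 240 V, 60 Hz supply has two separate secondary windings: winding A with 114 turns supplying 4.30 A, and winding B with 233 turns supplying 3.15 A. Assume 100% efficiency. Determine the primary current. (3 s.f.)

V_A = 240 × 114/1355 = 20.192 V; V_B = 240 × 233/1355 = 41.269 V.
P_out = V_A I_A + V_B I_B = 20.192×4.30 + 41.269×3.15 = 86.825 + 130.00 = 216.82 W.
Ideal ⇒ P_in = P_out, so I_p = P_out/V_p = 216.82/240 = 0.903 A.

I_p ≈ 0.903 A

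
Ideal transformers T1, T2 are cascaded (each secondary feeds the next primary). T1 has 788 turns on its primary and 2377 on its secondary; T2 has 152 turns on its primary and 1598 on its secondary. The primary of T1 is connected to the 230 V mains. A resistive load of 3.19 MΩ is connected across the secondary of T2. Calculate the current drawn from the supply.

I_supply ≈ 0.0725 A

Secondary of T1: V = 230.00 × 2377/788 = 693.79 V.
Secondary of T2: V = 693.79 × 1598/152 = 7294.0 V.
I_load = 7294.0/(3.19×10^6) = 0.0022865 A, so P_out = 7294.0 × 0.0022865 = 16.678 W.
All ideal ⇒ P_in = P_out, so I_supply = 16.678/230 = 0.0725 A.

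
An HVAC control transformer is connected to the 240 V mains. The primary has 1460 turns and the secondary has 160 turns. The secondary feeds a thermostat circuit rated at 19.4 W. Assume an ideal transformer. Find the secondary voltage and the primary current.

V_s ≈ 26.3 V, I_p ≈ 0.0808 A

V_s = V_p × N_s/N_p = 240 × 160/1460 = 26.301 V.
I_s = P/V_s = 19.4/26.301 = 0.73760 A.
I_p = I_s × N_s/N_p = 0.73760 × 160/1460 = 0.0808 A.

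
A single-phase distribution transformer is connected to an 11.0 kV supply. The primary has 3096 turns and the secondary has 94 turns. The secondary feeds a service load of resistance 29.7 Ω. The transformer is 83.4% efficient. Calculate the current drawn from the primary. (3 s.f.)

I_p ≈ 0.409 A

V_s = 11000 × 94/3096 = 333.98 V.
I_s = V_s/R = 333.98/29.7 = 11.245 A.
P_out = V_s I_s = 333.98 × 11.245 = 3755.6 W.
P_in = P_out/η = 3755.6/0.834 = 4503.2 W.
I_p = P_in/V_p = 4503.2/11000 = 0.409 A.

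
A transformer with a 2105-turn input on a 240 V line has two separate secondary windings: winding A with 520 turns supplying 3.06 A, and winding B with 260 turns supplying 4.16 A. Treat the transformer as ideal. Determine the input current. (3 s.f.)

V_A = 240 × 520/2105 = 59.287 V; V_B = 240 × 260/2105 = 29.644 V.
P_out = V_A I_A + V_B I_B = 59.287×3.06 + 29.644×4.16 = 181.42 + 123.32 = 304.74 W.
Ideal ⇒ P_in = P_out, so I_in = P_out/V_in = 304.74/240 = 1.27 A.

I_in ≈ 1.27 A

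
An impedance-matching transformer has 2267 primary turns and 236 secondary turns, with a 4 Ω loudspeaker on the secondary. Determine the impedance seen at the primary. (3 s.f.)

Z_p ≈ 369 Ω

Z_p = (N_p/N_s)² × Z_s = (2267/236)² × 4 = 369 Ω.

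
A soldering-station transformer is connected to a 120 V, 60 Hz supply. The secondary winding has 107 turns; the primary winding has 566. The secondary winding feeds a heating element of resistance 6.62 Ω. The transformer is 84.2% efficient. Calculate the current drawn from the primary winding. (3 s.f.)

I_p ≈ 0.769 A

V_s = 120 × 107/566 = 22.686 V.
I_s = V_s/R = 22.686/6.62 = 3.4268 A.
P_out = V_s I_s = 22.686 × 3.4268 = 77.739 W.
P_in = P_out/η = 77.739/0.842 = 92.327 W.
I_p = P_in/V_p = 92.327/120 = 0.769 A.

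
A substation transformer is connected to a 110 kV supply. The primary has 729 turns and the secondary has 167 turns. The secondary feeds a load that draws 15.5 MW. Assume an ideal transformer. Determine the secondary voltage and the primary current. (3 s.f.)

V_s ≈ 25200 V, I_p ≈ 141 A

V_s = V_p × N_s/N_p = 110000 × 167/729 = 25199 V.
I_s = P/V_s = 1.55×10^7/25199 = 615.11 A.
I_p = I_s × N_s/N_p = 615.11 × 167/729 = 141 A.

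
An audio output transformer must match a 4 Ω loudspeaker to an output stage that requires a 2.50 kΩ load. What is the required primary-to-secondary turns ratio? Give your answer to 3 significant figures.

N_p/N_s ≈ 25.0

Z_p/Z_s = (N_p/N_s)², so N_p/N_s = √(2500/4) = √625 = 25.0.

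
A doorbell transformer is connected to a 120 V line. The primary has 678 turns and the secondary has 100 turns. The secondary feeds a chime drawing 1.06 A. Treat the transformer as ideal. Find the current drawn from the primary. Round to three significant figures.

I_p ≈ 0.156 A

For an ideal transformer I_p N_p = I_s N_s, so I_p = 1.06 × 100/678 = 0.156 A.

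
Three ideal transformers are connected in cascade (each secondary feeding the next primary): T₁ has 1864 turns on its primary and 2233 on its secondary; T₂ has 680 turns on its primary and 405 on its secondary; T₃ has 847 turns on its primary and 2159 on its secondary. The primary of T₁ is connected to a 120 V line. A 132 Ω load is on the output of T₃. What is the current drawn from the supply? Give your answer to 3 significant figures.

Secondary of T₁: V = 120.00 × 2233/1864 = 143.76 V.
Secondary of T₂: V = 143.76 × 405/680 = 85.619 V.
Secondary of T₃: V = 85.619 × 2159/847 = 218.24 V.
I_load = 218.24/132 = 1.6534 A, so P_out = 218.24 × 1.6534 = 360.83 W.
All ideal ⇒ P_in = P_out, so I_supply = 360.83/120 = 3.01 A.

I_supply ≈ 3.01 A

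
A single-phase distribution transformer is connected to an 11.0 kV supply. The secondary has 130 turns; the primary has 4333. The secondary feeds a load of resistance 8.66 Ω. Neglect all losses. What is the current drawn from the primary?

V_s = V_p × N_s/N_p = 11000 × 130/4333 = 330.03 V.
I_s = V_s/R = 330.03/8.66 = 38.109 A.
For an ideal transformer I_p N_p = I_s N_s, so I_p = 38.109 × 130/4333 = 1.14 A.

I_p ≈ 1.14 A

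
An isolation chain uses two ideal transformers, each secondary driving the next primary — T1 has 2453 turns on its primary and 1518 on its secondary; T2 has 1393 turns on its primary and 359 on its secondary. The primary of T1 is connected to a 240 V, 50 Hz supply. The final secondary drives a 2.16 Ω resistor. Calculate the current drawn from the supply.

I_supply ≈ 2.83 A

Secondary of T1: V = 240.00 × 1518/2453 = 148.52 V.
Secondary of T2: V = 148.52 × 359/1393 = 38.276 V.
I_load = 38.276/2.16 = 17.720 A, so P_out = 38.276 × 17.720 = 678.27 W.
All ideal ⇒ P_in = P_out, so I_supply = 678.27/240 = 2.83 A.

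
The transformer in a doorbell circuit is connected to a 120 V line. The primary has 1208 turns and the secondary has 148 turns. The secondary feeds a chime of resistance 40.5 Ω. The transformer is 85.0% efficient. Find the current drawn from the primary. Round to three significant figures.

I_p ≈ 0.0523 A

V_s = 120 × 148/1208 = 14.702 V.
I_s = V_s/R = 14.702/40.5 = 0.36301 A.
P_out = V_s I_s = 14.702 × 0.36301 = 5.3370 W.
P_in = P_out/η = 5.3370/0.850 = 6.2788 W.
I_p = P_in/V_p = 6.2788/120 = 0.0523 A.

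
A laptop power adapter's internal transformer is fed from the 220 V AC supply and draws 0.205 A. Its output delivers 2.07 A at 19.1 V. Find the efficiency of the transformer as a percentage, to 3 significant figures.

P_in = 220 × 0.205 = 45.1000 W.
P_out = 19.1 × 2.07 = 39.5370 W.
η = P_out/P_in = 39.5370/45.1000 = 0.877.

η ≈ 87.7%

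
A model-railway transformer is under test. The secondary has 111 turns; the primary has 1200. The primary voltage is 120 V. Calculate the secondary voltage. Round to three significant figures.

V_s ≈ 11.1 V

V_s/V_p = N_s/N_p, so V_s = 120 × 111/1200 = 11.1 V.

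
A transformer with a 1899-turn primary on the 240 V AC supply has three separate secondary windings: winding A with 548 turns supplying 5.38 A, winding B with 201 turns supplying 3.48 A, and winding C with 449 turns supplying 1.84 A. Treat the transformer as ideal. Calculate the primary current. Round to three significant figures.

I_p ≈ 2.36 A

V_A = 240 × 548/1899 = 69.258 V; V_B = 240 × 201/1899 = 25.403 V; V_C = 240 × 449/1899 = 56.746 V.
P_out = V_A I_A + V_B I_B + V_C I_C = 69.258×5.38 + 25.403×3.48 + 56.746×1.84 = 372.61 + 88.402 + 104.41 = 565.42 W.
Ideal ⇒ P_in = P_out, so I_p = P_out/V_p = 565.42/240 = 2.36 A.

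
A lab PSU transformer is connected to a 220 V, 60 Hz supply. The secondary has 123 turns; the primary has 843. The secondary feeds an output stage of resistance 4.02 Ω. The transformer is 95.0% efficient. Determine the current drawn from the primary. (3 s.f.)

V_s = 220 × 123/843 = 32.100 V.
I_s = V_s/R = 32.100/4.02 = 7.9850 A.
P_out = V_s I_s = 32.100 × 7.9850 = 256.32 W.
P_in = P_out/η = 256.32/0.950 = 269.81 W.
I_p = P_in/V_p = 269.81/220 = 1.23 A.

I_p ≈ 1.23 A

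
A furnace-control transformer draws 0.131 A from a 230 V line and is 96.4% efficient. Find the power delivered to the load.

P_in = V_p I_p = 230 × 0.131 = 30.130 W.
P_out = η P_in = 0.964 × 30.130 = 29.0 W.

P_out ≈ 29.0 W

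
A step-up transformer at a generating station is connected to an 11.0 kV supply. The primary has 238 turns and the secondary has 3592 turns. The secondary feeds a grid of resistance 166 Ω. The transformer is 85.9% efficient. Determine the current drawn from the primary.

I_p ≈ 17600 A

V_s = 11000 × 3592/238 = 166020 V.
I_s = V_s/R = 166020/166 = 1000.1 A.
P_out = V_s I_s = 166020 × 1000.1 = 1.6603×10^8 W.
P_in = P_out/η = 1.6603×10^8/0.859 = 1.9329×10^8 W.
I_p = P_in/V_p = 1.9329×10^8/11000 = 17600 A.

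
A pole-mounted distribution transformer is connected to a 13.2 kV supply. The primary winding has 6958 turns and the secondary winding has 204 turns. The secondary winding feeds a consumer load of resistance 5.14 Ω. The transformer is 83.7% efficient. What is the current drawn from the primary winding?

I_p ≈ 2.64 A

V_s = 13200 × 204/6958 = 387.01 V.
I_s = V_s/R = 387.01/5.14 = 75.293 A.
P_out = V_s I_s = 387.01 × 75.293 = 29139 W.
P_in = P_out/η = 29139/0.837 = 34814 W.
I_p = P_in/V_p = 34814/13200 = 2.64 A.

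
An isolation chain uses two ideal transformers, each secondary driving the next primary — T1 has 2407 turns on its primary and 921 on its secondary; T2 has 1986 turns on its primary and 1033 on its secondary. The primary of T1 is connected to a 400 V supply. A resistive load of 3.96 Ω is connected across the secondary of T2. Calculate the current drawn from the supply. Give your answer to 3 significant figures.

Secondary of T1: V = 400.00 × 921/2407 = 153.05 V.
Secondary of T2: V = 153.05 × 1033/1986 = 79.609 V.
I_load = 79.609/3.96 = 20.103 A, so P_out = 79.609 × 20.103 = 1600.4 W.
All ideal ⇒ P_in = P_out, so I_supply = 1600.4/400 = 4.00 A.

I_supply ≈ 4.00 A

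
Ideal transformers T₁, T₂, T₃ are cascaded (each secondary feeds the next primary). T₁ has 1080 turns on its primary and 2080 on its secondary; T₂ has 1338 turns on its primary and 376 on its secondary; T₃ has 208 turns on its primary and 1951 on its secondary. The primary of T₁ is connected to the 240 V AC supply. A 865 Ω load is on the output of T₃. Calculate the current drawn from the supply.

I_supply ≈ 7.15 A

Secondary of T₁: V = 240.00 × 2080/1080 = 462.22 V.
Secondary of T₂: V = 462.22 × 376/1338 = 129.89 V.
Secondary of T₃: V = 129.89 × 1951/208 = 1218.4 V.
I_load = 1218.4/865 = 1.4085 A, so P_out = 1218.4 × 1.4085 = 1716.1 W.
All ideal ⇒ P_in = P_out, so I_supply = 1716.1/240 = 7.15 A.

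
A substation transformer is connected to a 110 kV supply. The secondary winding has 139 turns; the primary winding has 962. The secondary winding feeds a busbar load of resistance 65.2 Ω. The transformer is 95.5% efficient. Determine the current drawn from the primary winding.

V_s = 110000 × 139/962 = 15894 V.
I_s = V_s/R = 15894/65.2 = 243.77 A.
P_out = V_s I_s = 15894 × 243.77 = 3.8745×10^6 W.
P_in = P_out/η = 3.8745×10^6/0.955 = 4.0571×10^6 W.
I_p = P_in/V_p = 4.0571×10^6/110000 = 36.9 A.

I_p ≈ 36.9 A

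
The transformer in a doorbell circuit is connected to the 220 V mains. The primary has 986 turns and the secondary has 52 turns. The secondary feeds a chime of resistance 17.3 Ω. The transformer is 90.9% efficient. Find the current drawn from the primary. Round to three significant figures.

V_s = 220 × 52/986 = 11.602 V.
I_s = V_s/R = 11.602/17.3 = 0.67066 A.
P_out = V_s I_s = 11.602 × 0.67066 = 7.7813 W.
P_in = P_out/η = 7.7813/0.909 = 8.5603 W.
I_p = P_in/V_p = 8.5603/220 = 0.0389 A.

I_p ≈ 0.0389 A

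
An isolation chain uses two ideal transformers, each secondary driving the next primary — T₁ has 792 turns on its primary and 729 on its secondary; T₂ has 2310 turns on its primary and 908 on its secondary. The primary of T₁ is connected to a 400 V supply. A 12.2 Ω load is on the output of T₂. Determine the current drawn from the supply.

I_supply ≈ 4.29 A

Secondary of T₁: V = 400.00 × 729/792 = 368.18 V.
Secondary of T₂: V = 368.18 × 908/2310 = 144.72 V.
I_load = 144.72/12.2 = 11.863 A, so P_out = 144.72 × 11.863 = 1716.8 W.
All ideal ⇒ P_in = P_out, so I_supply = 1716.8/400 = 4.29 A.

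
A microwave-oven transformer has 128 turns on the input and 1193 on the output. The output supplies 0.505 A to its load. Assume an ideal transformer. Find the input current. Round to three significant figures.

I_in ≈ 4.71 A

For an ideal transformer I_in/I_out = N_out/N_in, so I_in = 0.505 × 1193/128 = 4.71 A.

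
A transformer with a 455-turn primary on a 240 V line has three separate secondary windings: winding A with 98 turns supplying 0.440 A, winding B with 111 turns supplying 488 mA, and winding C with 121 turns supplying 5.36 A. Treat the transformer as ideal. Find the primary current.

V_A = 240 × 98/455 = 51.692 V; V_B = 240 × 111/455 = 58.549 V; V_C = 240 × 121/455 = 63.824 V.
P_out = V_A I_A + V_B I_B + V_C I_C = 51.692×0.440 + 58.549×0.488 + 63.824×5.36 = 22.745 + 28.572 + 342.10 = 393.41 W.
Ideal ⇒ P_in = P_out, so I_p = P_out/V_p = 393.41/240 = 1.64 A.

I_p ≈ 1.64 A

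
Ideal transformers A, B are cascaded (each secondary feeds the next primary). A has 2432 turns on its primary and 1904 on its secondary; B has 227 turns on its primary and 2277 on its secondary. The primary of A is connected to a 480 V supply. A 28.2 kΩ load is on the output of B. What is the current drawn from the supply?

Secondary of A: V = 480.00 × 1904/2432 = 375.79 V.
Secondary of B: V = 375.79 × 2277/227 = 3769.5 V.
I_load = 3769.5/28200 = 0.13367 A, so P_out = 3769.5 × 0.13367 = 503.87 W.
All ideal ⇒ P_in = P_out, so I_supply = 503.87/480 = 1.05 A.

I_supply ≈ 1.05 A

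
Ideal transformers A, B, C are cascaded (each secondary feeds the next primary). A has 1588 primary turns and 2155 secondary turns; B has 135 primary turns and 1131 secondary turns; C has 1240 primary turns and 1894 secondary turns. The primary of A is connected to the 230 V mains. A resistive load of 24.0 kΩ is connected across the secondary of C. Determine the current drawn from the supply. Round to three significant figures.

I_supply ≈ 2.89 A

Secondary of A: V = 230.00 × 2155/1588 = 312.12 V.
Secondary of B: V = 312.12 × 1131/135 = 2614.9 V.
Secondary of C: V = 2614.9 × 1894/1240 = 3994.0 V.
I_load = 3994.0/24000 = 0.16642 A, so P_out = 3994.0 × 0.16642 = 664.68 W.
All ideal ⇒ P_in = P_out, so I_supply = 664.68/230 = 2.89 A.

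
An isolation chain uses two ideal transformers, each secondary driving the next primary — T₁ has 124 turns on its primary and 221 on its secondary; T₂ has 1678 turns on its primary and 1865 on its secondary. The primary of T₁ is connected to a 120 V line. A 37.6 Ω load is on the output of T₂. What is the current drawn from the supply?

After T₁: V = 120.00 × 221/124 = 213.87 V.
After T₂: V = 213.87 × 1865/1678 = 237.71 V.
I_load = 237.71/37.6 = 6.3219 A, so P_out = 237.71 × 6.3219 = 1502.8 W.
All ideal ⇒ P_in = P_out, so I_supply = 1502.8/120 = 12.5 A.

I_supply ≈ 12.5 A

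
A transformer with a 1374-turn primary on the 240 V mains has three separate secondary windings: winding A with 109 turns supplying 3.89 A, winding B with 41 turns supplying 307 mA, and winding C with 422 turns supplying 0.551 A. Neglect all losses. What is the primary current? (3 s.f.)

I_p ≈ 0.487 A

V_A = 240 × 109/1374 = 19.039 V; V_B = 240 × 41/1374 = 7.1616 V; V_C = 240 × 422/1374 = 73.712 V.
P_out = V_A I_A + V_B I_B + V_C I_C = 19.039×3.89 + 7.1616×0.307 + 73.712×0.551 = 74.063 + 2.1986 + 40.615 = 116.88 W.
Ideal ⇒ P_in = P_out, so I_p = P_out/V_p = 116.88/240 = 0.487 A.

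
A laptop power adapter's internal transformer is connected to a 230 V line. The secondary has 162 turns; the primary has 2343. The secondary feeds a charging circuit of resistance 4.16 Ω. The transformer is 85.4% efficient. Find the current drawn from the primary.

V_s = 230 × 162/2343 = 15.903 V.
I_s = V_s/R = 15.903/4.16 = 3.8228 A.
P_out = V_s I_s = 15.903 × 3.8228 = 60.792 W.
P_in = P_out/η = 60.792/0.854 = 71.185 W.
I_p = P_in/V_p = 71.185/230 = 0.310 A.

I_p ≈ 0.310 A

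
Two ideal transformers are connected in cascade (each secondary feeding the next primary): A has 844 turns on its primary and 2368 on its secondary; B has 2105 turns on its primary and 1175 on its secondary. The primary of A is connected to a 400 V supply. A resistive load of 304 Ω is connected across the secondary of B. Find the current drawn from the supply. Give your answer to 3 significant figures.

After A: V = 400.00 × 2368/844 = 1122.3 V.
After B: V = 1122.3 × 1175/2105 = 626.45 V.
I_load = 626.45/304 = 2.0607 A, so P_out = 626.45 × 2.0607 = 1290.9 W.
All ideal ⇒ P_in = P_out, so I_supply = 1290.9/400 = 3.23 A.

I_supply ≈ 3.23 A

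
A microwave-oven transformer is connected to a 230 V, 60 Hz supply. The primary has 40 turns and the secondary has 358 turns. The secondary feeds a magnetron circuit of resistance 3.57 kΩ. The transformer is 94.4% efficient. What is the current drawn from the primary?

I_p ≈ 5.47 A

V_s = 230 × 358/40 = 2058.5 V.
I_s = V_s/R = 2058.5/3570 = 0.57661 A.
P_out = V_s I_s = 2058.5 × 0.57661 = 1187.0 W.
P_in = P_out/η = 1187.0/0.944 = 1257.4 W.
I_p = P_in/V_p = 1257.4/230 = 5.47 A.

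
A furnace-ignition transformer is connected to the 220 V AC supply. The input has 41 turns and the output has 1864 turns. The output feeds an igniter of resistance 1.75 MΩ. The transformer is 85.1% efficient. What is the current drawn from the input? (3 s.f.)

I_in ≈ 0.305 A

V_out = 220 × 1864/41 = 10002 V.
I_out = V_out/R = 10002/(1.75×10^6) = 0.0057154 A.
P_out = V_out I_out = 10002 × 0.0057154 = 57.165 W.
P_in = P_out/η = 57.165/0.851 = 67.174 W.
I_in = P_in/V_in = 67.174/220 = 0.305 A.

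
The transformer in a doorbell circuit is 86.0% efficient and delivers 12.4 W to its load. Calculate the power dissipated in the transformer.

P_loss ≈ 2.02 W

P_in = P_out/η = 12.4/0.860 = 14.4186 W.
P_loss = P_in − P_out = 14.4186 − 12.4 = 2.02 W.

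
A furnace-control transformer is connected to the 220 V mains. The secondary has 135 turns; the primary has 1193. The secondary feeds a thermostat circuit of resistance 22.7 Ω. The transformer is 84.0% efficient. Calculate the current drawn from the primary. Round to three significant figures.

I_p ≈ 0.148 A

V_s = 220 × 135/1193 = 24.895 V.
I_s = V_s/R = 24.895/22.7 = 1.0967 A.
P_out = V_s I_s = 24.895 × 1.0967 = 27.303 W.
P_in = P_out/η = 27.303/0.840 = 32.503 W.
I_p = P_in/V_p = 32.503/220 = 0.148 A.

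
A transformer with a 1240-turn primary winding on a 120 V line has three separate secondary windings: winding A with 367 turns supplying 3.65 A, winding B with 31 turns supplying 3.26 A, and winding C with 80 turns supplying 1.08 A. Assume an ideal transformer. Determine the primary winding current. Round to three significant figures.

V_A = 120 × 367/1240 = 35.516 V; V_B = 120 × 31/1240 = 3.0000 V; V_C = 120 × 80/1240 = 7.7419 V.
P_out = V_A I_A + V_B I_B + V_C I_C = 35.516×3.65 + 3.0000×3.26 + 7.7419×1.08 = 129.63 + 9.7800 + 8.3613 = 147.78 W.
Ideal ⇒ P_in = P_out, so I_p = P_out/V_p = 147.78/120 = 1.23 A.

I_p ≈ 1.23 A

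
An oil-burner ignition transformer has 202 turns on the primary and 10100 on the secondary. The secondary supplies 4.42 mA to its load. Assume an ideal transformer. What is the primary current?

For an ideal transformer I_p/I_s = N_s/N_p, so I_p = 0.00442 × 10100/202 = 0.221 A.

I_p ≈ 0.221 A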